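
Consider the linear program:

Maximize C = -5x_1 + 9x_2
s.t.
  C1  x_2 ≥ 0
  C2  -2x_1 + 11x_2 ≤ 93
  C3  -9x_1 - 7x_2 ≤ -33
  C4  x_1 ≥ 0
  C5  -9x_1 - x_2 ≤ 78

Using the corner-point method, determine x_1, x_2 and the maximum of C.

The feasible region is unbounded (it extends along (11, 2), (1, 0)), but C strictly decreases along every unbounded feasible direction, so there is no improving ray and the maximum is attained at a vertex.

x_1 = 0, x_2 = 93/11, maximum C = 837/11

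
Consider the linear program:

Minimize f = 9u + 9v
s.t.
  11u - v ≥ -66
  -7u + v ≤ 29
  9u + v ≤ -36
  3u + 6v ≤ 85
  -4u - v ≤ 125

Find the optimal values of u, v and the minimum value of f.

Extreme points and f = 9u + 9v:
  (-37/4, -143/4) → f = -405
  (-191/15, -1111/15) → f = -3906/5
  (-65/16, 9/16) → f = -63/2
  (89/5, -981/5) → f = -8028/5

u = 89/5, v = -981/5, minimum f = -8028/5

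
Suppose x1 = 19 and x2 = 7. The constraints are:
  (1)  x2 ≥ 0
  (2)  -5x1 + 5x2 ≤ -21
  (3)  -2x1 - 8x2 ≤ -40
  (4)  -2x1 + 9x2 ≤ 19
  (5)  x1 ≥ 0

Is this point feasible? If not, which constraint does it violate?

not feasible — violates (4)

Constraint (4): -2x1 + 9x2 = 25, which is not ≤ 19. All other constraints are satisfied.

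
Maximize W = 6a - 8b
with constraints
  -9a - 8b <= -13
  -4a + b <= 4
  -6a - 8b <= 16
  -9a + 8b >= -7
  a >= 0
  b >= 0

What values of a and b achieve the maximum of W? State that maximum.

Corner points and W = 6a - 8b:
  (10/9, 3/8) → W = 11/3
  (0, 13/8) → W = -13
  (0, 4) → W = -32
The feasible region is unbounded (it extends along (1, 4), (8, 9)), but W strictly decreases along every unbounded feasible direction, so there is no improving ray and the maximum is attained at a vertex.

a = 10/9, b = 3/8, maximum W = 11/3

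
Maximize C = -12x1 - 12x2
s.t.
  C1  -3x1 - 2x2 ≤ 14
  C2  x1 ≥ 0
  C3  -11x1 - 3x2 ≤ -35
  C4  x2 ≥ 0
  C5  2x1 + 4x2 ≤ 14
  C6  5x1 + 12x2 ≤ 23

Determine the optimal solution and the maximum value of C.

At the optimal vertex, -11x1 - 3x2 = -35 and x2 = 0.
Solving simultaneously gives x1 = 35/11, x2 = 0.

x1 = 35/11, x2 = 0, maximum C = -420/11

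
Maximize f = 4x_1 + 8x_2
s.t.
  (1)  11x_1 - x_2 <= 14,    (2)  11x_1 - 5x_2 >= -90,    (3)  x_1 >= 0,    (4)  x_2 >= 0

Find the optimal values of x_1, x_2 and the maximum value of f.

x_1 = 40/11, x_2 = 26, maximum f = 2448/11

Vertices and f = 4x_1 + 8x_2:
  (40/11, 26) → f = 2448/11
  (14/11, 0) → f = 56/11
  (0, 18) → f = 144
  (0, 0) → f = 0

At the optimal vertex, 11x_1 - x_2 = 14 and 11x_1 - 5x_2 = -90.
Solving simultaneously gives x_1 = 40/11, x_2 = 26.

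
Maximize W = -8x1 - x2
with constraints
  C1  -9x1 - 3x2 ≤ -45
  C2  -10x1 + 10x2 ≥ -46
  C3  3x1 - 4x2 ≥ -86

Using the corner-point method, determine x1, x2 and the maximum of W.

x1 = -26/15, x2 = 101/5, maximum W = -19/3

Feasible corners and W = -8x1 - x2:
  (49/10, 3/10) → W = -79/2
  (-26/15, 101/5) → W = -19/3
  (522/5, 499/5) → W = -935

The binding constraints are -9x1 - 3x2 = -45 and 3x1 - 4x2 = -86.
Solving simultaneously gives x1 = -26/15, x2 = 101/5.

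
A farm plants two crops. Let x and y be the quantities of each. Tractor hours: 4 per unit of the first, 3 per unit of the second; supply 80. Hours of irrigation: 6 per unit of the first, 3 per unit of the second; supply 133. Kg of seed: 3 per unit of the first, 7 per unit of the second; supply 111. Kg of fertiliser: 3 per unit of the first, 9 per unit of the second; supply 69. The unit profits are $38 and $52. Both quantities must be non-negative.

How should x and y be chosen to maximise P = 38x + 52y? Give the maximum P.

Corner points and P = 38x + 52y:
  (0, 0) → P = 0
  (0, 23/3) → P = 1196/3
  (20, 0) → P = 760
  (19, 4/3) → P = 2374/3

The optimum lies where 4x + 3y = 80 and 3x + 9y = 69.
Solving simultaneously gives x = 19, y = 4/3.

x = 19, y = 4/3, maximum P = 2374/3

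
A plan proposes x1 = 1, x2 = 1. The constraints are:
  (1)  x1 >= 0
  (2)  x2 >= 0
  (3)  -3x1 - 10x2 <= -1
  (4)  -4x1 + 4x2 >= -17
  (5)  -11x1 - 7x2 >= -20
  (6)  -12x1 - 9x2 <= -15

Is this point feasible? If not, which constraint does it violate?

(1): 1 ≥ 0 ✓
(2): 1 ≥ 0 ✓
(3): -13 ≤ -1 ✓
(4): 0 ≥ -17 ✓
(5): -18 ≥ -20 ✓
(6): -21 ≤ -15 ✓

feasible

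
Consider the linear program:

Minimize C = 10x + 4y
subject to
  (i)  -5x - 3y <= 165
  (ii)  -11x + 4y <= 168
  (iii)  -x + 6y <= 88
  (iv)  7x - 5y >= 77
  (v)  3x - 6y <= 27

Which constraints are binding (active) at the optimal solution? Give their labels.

(iv) and (v)

Feasible corners and C = 10x + 4y:
  (902/37, 693/37) → C = 11792/37
  (115/2, 97/4) → C = 672
  (109/9, 14/9) → C = 382/3

The minimum is at (109/9, 14/9). Substituting into each constraint, equality holds for (iv) and (v); the remaining constraints have slack.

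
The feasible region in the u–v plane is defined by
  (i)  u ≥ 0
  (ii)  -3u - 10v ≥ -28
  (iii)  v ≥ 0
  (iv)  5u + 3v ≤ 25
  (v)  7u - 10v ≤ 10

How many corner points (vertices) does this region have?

Of the 10 pairwise boundary intersections, those satisfying every inequality are:
  (0, 14/5)
  (0, 0)
  (19/5, 83/50)
  (10/7, 0)

4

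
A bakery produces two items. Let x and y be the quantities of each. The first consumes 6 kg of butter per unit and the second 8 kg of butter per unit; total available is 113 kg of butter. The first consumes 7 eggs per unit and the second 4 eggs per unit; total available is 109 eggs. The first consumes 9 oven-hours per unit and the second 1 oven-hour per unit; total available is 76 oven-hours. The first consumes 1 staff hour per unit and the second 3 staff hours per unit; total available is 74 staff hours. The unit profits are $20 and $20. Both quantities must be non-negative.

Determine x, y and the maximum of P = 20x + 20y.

Corner points and P = 20x + 20y:
  (0, 0) → P = 0
  (0, 113/8) → P = 565/2
  (76/9, 0) → P = 1520/9
  (15/2, 17/2) → P = 320

The optimum lies where 6x + 8y = 113 and 9x + y = 76.
Solving simultaneously gives x = 15/2, y = 17/2.

x = 15/2, y = 17/2, maximum P = 320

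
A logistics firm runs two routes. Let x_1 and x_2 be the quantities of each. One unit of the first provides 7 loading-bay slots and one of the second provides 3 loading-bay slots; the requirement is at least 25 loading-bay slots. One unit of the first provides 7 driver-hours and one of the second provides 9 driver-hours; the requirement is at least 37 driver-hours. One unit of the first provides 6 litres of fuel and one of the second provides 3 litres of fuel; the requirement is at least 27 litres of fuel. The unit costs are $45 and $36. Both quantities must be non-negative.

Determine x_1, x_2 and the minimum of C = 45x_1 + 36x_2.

x_1 = 4, x_2 = 1, minimum C = 216

Corner points and C = 45x_1 + 36x_2:
  (0, 9) → C = 324
  (37/7, 0) → C = 1665/7
  (4, 1) → C = 216
The feasible region is unbounded (it extends along (0, 1), (1, 0)), but C strictly increases along every unbounded feasible direction, so there is no improving ray and the minimum is attained at a vertex.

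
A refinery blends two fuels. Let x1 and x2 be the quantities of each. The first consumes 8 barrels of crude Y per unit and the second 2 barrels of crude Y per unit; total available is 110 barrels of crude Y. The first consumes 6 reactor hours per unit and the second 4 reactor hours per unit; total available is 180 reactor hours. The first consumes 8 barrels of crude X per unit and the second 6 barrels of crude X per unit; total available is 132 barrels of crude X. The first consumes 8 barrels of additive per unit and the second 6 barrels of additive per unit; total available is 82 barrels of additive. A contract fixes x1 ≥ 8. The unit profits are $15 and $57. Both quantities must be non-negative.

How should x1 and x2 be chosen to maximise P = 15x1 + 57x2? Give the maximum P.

x1 = 8, x2 = 3, maximum P = 291

Feasible corners and P = 15x1 + 57x2:
  (41/4, 0) → P = 615/4
  (8, 0) → P = 120
  (8, 3) → P = 291

At the optimal vertex, 8x1 + 6x2 = 82 and x1 = 8.
Solving simultaneously gives x1 = 8, x2 = 3.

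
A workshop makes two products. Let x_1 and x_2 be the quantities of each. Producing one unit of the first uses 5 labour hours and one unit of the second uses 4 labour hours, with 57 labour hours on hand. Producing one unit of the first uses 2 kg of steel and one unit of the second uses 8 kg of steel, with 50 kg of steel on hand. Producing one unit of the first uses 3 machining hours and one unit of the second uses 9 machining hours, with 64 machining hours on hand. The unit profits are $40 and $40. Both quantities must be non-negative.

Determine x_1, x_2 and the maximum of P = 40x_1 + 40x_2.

x_1 = 8, x_2 = 17/4, maximum P = 490

Extreme points and P = 40x_1 + 40x_2:
  (0, 0) → P = 0
  (0, 25/4) → P = 250
  (57/5, 0) → P = 456
  (8, 17/4) → P = 490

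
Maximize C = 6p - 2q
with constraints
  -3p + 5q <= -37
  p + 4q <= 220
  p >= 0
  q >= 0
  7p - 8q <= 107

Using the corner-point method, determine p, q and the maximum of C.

Corner points and C = 6p - 2q:
  (37/3, 0) → C = 74
  (239/11, 62/11) → C = 1310/11
  (107/7, 0) → C = 642/7

p = 239/11, q = 62/11, maximum C = 1310/11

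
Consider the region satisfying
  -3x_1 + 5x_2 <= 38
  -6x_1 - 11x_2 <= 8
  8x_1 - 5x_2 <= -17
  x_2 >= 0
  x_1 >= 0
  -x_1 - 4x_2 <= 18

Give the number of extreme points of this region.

Of the 15 pairwise boundary intersections, those satisfying every inequality are:
  (21/5, 253/25)
  (0, 38/5)
  (0, 17/5)

3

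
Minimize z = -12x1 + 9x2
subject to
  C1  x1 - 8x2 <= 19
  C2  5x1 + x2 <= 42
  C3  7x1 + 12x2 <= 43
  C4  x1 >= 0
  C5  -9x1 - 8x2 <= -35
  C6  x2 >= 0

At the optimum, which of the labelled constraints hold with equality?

C3 and C6

Feasible corners and z = -12x1 + 9x2:
  (19/13, 71/26) → z = 183/26
  (43/7, 0) → z = -516/7
  (35/9, 0) → z = -140/3

The minimum is at (43/7, 0). Substituting into each constraint, equality holds for C3 and C6; the remaining constraints have slack.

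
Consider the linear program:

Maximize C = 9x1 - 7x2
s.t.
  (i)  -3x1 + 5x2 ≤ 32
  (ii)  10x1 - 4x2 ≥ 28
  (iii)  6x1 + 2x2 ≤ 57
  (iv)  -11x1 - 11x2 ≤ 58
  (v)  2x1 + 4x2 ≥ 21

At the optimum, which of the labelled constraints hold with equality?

Vertices and C = 9x1 - 7x2:
  (71/11, 201/22) → C = -129/22
  (49/12, 77/24) → C = 343/24
  (93/10, 3/5) → C = 159/2

The maximum is at (93/10, 3/5). Substituting into each constraint, equality holds for (iii) and (v); the remaining constraints have slack.

(iii) and (v)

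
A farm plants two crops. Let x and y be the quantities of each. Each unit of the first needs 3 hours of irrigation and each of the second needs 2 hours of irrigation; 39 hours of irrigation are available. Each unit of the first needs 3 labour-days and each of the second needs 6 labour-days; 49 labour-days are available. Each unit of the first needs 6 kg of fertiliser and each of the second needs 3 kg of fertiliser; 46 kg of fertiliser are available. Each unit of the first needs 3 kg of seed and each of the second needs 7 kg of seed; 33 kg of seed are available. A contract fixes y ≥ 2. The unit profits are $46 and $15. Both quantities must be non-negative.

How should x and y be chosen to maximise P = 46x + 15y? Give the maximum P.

x = 19/3, y = 2, maximum P = 964/3

Feasible corners and P = 46x + 15y:
  (0, 33/7) → P = 495/7
  (0, 2) → P = 30
  (19/3, 2) → P = 964/3

The optimum lies where 3x + 7y = 33 and y = 2.
Solving simultaneously gives x = 19/3, y = 2.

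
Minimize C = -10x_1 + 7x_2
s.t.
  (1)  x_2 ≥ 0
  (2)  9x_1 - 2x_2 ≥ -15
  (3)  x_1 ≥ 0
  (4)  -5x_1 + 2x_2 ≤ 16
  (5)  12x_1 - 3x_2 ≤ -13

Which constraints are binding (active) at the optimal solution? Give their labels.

(3) and (5)

Vertices and C = -10x_1 + 7x_2:
  (0, 15/2) → C = 105/2
  (1/4, 69/8) → C = 463/8
  (0, 13/3) → C = 91/3
  (22/9, 127/9) → C = 223/3

The minimum is at (0, 13/3). Substituting into each constraint, equality holds for (3) and (5); the remaining constraints have slack.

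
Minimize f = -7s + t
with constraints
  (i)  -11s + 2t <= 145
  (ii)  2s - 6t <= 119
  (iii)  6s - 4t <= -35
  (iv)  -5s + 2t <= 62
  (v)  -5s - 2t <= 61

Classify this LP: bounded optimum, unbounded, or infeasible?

unbounded

From the feasible point (-157/16, -191/32), moving in the direction (4, 6) keeps every constraint satisfied while f decreases without bound.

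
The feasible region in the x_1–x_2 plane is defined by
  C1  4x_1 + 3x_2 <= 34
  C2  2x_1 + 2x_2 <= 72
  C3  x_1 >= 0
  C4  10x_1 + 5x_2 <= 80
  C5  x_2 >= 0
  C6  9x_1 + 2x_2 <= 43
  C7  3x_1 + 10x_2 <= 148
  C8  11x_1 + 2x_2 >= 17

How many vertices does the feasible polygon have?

Intersecting each pair of boundary lines and keeping only the points that satisfy every inequality leaves:
  (0, 34/3)
  (61/19, 134/19)
  (0, 17/2)
  (43/9, 0)
  (17/11, 0)

5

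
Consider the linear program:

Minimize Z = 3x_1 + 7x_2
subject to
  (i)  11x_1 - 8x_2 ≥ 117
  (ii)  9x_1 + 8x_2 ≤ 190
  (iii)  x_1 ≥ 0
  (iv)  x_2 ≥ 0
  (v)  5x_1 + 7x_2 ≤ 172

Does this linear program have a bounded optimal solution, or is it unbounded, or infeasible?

bounded optimum

Feasible corners and Z = 3x_1 + 7x_2:
  (307/20, 1037/160) → Z = 14627/160
  (117/11, 0) → Z = 351/11
  (190/9, 0) → Z = 190/3
The feasible region has finitely many vertices and no improving ray; the minimum is 351/11 at (117/11, 0).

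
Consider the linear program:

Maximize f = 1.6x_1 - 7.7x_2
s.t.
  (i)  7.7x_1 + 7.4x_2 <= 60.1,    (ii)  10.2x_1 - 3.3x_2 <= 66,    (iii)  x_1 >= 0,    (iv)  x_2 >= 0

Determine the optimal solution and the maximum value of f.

Extreme points and f = 1.6x_1 - 7.7x_2:
  (22891/3363, 3494/3363) → f = 16203/5605
  (0, 601/74) → f = -46277/740
  (110/17, 0) → f = 176/17
  (0, 0) → f = 0

x_1 = 110/17, x_2 = 0, maximum f = 176/17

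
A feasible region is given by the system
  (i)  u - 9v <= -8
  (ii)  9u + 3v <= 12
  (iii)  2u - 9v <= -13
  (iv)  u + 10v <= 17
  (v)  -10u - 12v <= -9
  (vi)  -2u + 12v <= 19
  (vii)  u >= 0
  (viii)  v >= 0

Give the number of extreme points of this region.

Intersecting each pair of boundary lines and keeping only the points that satisfy every inequality leaves:
  (23/29, 47/29)
  (0, 13/9)
  (7/16, 53/32)
  (0, 19/12)

4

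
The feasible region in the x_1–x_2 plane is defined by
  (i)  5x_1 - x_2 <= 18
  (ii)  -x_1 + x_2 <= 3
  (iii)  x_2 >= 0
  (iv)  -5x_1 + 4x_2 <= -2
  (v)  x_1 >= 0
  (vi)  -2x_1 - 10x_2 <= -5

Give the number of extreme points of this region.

4

Pairwise boundary intersections that survive every other constraint:
  (18/5, 0)
  (14/3, 16/3)
  (5/2, 0)
  (20/29, 21/58)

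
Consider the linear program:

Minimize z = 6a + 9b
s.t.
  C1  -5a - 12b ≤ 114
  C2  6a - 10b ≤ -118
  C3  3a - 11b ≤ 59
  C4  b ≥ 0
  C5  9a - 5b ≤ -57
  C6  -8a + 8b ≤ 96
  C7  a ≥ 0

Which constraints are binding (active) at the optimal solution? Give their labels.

Extreme points and z = 6a + 9b:
  (1/3, 12) → z = 110
  (0, 59/5) → z = 531/5
  (3/4, 51/4) → z = 477/4
  (0, 12) → z = 108

The minimum is at (0, 59/5). Substituting into each constraint, equality holds for C2 and C7; the remaining constraints have slack.

C2 and C7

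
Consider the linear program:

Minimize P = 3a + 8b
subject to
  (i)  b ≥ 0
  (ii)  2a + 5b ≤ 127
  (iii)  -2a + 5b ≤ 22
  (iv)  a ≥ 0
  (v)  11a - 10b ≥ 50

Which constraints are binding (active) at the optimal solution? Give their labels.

(i) and (v)

Corner points and P = 3a + 8b:
  (127/2, 0) → P = 381/2
  (50/11, 0) → P = 150/11
  (105/4, 149/10) → P = 3959/20
  (94/7, 342/35) → P = 4146/35

The minimum is at (50/11, 0). Substituting into each constraint, equality holds for (i) and (v); the remaining constraints have slack.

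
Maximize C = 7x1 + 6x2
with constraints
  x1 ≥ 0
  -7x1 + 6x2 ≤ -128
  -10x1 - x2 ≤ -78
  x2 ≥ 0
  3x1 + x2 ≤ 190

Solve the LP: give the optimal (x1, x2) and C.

Corner points and C = 7x1 + 6x2:
  (128/7, 0) → C = 128
  (1268/25, 946/25) → C = 14552/25
  (190/3, 0) → C = 1330/3

The binding constraints are -7x1 + 6x2 = -128 and 3x1 + x2 = 190.
Solving simultaneously gives x1 = 1268/25, x2 = 946/25.

x1 = 1268/25, x2 = 946/25, maximum C = 14552/25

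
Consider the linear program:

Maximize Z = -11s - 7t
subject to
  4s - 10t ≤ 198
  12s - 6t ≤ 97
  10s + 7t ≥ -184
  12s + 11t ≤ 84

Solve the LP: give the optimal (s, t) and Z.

s = -1306/13, t = 1524/13, maximum Z = 3698/13

Vertices and Z = -11s - 7t:
  (-109/48, -497/24) → Z = 2719/16
  (-227/64, -679/32) → Z = 12003/64
  (1571/204, -13/17) → Z = -16189/204
  (-1306/13, 1524/13) → Z = 3698/13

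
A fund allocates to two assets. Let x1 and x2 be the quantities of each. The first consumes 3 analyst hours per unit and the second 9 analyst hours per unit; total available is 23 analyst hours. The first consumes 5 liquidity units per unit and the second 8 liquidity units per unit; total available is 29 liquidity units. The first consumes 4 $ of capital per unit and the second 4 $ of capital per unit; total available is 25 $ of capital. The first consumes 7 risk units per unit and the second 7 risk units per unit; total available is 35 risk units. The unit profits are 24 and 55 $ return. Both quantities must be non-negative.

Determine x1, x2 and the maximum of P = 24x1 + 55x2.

Feasible corners and P = 24x1 + 55x2:
  (0, 0) → P = 0
  (0, 23/9) → P = 1265/9
  (5, 0) → P = 120
  (11/3, 4/3) → P = 484/3

The optimum lies where 3x1 + 9x2 = 23 and 5x1 + 8x2 = 29.
Solving simultaneously gives x1 = 11/3, x2 = 4/3.

x1 = 11/3, x2 = 4/3, maximum P = 484/3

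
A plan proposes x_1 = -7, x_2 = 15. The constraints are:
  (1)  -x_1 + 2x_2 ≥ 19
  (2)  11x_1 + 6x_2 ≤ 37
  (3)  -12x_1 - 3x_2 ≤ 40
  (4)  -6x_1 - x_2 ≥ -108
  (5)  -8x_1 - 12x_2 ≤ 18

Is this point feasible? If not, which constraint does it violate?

(1): 37 ≥ 19 ✓
(2): 13 ≤ 37 ✓
(3): 39 ≤ 40 ✓
(4): 27 ≥ -108 ✓
(5): -124 ≤ 18 ✓

feasible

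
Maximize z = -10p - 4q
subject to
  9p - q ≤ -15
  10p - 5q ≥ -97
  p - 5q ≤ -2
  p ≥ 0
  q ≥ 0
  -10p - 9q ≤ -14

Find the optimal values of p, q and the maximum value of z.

Feasible corners and z = -10p - 4q:
  (22/35, 723/35) → z = -3112/35
  (0, 15) → z = -60
  (0, 97/5) → z = -388/5

p = 0, q = 15, maximum z = -60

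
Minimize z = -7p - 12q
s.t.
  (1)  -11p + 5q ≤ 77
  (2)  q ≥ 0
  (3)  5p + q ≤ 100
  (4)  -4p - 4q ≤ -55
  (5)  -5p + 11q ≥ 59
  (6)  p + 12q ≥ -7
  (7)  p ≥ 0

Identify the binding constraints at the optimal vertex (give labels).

Feasible corners and z = -7p - 12q:
  (47/4, 165/4) → z = -2309/4
  (0, 77/5) → z = -924/5
  (347/20, 53/4) → z = -5609/20
  (369/64, 511/64) → z = -8715/64
  (0, 55/4) → z = -165

The minimum is at (47/4, 165/4). Substituting into each constraint, equality holds for (1) and (3); the remaining constraints have slack.

(1) and (3)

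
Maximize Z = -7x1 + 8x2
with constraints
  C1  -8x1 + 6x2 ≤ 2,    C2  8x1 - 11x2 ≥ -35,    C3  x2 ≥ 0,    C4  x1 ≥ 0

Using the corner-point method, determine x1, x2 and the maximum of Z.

x1 = 47/10, x2 = 33/5, maximum Z = 199/10

The feasible region is unbounded (it extends along (1, 0), (11, 8)), but Z strictly decreases along every unbounded feasible direction, so there is no improving ray and the maximum is attained at a vertex.

The binding constraints are -8x1 + 6x2 = 2 and 8x1 - 11x2 = -35.
Solving simultaneously gives x1 = 47/10, x2 = 33/5.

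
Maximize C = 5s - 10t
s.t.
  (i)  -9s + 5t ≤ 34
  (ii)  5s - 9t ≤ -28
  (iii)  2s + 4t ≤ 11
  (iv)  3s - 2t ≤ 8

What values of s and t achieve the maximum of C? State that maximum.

Corner points and C = 5s - 10t:
  (-83/28, 41/28) → C = -825/28
  (-81/46, 167/46) → C = -2075/46
  (-13/38, 111/38) → C = -1175/38

s = -83/28, t = 41/28, maximum C = -825/28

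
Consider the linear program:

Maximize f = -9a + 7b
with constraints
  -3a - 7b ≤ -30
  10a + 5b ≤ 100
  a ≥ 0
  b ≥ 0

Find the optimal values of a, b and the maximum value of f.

a = 0, b = 20, maximum f = 140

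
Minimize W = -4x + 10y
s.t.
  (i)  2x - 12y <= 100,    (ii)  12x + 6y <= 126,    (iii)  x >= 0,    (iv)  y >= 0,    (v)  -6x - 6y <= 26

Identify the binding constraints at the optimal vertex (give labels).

Feasible corners and W = -4x + 10y:
  (0, 21) → W = 210
  (21/2, 0) → W = -42
  (0, 0) → W = 0

The minimum is at (21/2, 0). Substituting into each constraint, equality holds for (ii) and (iv); the remaining constraints have slack.

(ii) and (iv)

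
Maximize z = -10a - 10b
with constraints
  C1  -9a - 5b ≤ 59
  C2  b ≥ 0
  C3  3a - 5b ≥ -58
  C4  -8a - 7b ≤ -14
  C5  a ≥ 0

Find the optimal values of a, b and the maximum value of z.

Corner points and z = -10a - 10b:
  (7/4, 0) → z = -35/2
  (0, 58/5) → z = -116
  (0, 2) → z = -20
The feasible region is unbounded (it extends along (5, 3), (1, 0)), but z strictly decreases along every unbounded feasible direction, so there is no improving ray and the maximum is attained at a vertex.

a = 7/4, b = 0, maximum z = -35/2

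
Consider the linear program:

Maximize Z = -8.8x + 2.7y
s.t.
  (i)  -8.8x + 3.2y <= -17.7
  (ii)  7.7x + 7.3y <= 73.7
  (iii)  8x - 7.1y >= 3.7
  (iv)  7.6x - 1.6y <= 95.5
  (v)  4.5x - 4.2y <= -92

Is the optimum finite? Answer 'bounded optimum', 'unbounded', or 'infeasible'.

infeasible

The boundaries -8.8x + 3.2y = -17.7 and 8x - 7.1y = 3.7 meet at (11383/3688, 1363/461), but that point violates 4.5x - 4.2y ≤ -92. Every candidate vertex is excluded by some other constraint, so the feasible region is empty.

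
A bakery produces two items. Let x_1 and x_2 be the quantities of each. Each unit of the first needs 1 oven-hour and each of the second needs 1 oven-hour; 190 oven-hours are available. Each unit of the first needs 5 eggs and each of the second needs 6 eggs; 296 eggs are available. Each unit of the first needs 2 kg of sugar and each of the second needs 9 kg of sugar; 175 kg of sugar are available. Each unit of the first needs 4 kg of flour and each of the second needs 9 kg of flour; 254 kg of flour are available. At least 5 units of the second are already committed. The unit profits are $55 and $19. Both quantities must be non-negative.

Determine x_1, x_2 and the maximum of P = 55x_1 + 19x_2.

Corner points and P = 55x_1 + 19x_2:
  (0, 175/9) → P = 3325/9
  (0, 5) → P = 95
  (79/2, 32/3) → P = 14251/6
  (209/4, 5) → P = 11875/4

At the optimal vertex, 4x_1 + 9x_2 = 254 and x_2 = 5.
Solving simultaneously gives x_1 = 209/4, x_2 = 5.

x_1 = 209/4, x_2 = 5, maximum P = 11875/4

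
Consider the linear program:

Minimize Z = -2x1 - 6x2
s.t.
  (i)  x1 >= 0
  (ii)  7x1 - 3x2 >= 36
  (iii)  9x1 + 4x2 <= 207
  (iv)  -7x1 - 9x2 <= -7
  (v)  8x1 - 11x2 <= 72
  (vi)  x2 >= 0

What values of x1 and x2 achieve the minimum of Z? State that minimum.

x1 = 153/11, x2 = 225/11, minimum Z = -1656/11

Vertices and Z = -2x1 - 6x2:
  (153/11, 225/11) → Z = -1656/11
  (36/7, 0) → Z = -72/7
  (2565/131, 1008/131) → Z = -11178/131
  (9, 0) → Z = -18

The optimum lies where 7x1 - 3x2 = 36 and 9x1 + 4x2 = 207.
Solving simultaneously gives x1 = 153/11, x2 = 225/11.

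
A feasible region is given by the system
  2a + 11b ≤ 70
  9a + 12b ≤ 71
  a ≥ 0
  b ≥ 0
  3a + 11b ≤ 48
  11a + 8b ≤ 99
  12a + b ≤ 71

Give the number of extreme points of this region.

Of the 21 pairwise boundary intersections, those satisfying every inequality are:
  (205/63, 73/21)
  (781/135, 71/45)
  (0, 0)
  (0, 48/11)
  (71/12, 0)

5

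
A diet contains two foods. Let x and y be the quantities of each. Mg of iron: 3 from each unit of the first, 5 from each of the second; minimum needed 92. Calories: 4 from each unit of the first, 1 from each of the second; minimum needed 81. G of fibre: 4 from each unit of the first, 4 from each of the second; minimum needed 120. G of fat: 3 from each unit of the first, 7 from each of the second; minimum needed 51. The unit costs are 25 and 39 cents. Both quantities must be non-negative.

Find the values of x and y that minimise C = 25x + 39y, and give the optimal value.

x = 29, y = 1, minimum C = 764

Corner points and C = 25x + 39y:
  (0, 81) → C = 3159
  (92/3, 0) → C = 2300/3
  (29, 1) → C = 764
  (17, 13) → C = 932
The feasible region is unbounded (it extends along (0, 1), (1, 0)), but C strictly increases along every unbounded feasible direction, so there is no improving ray and the minimum is attained at a vertex.

The binding constraints are 3x + 5y = 92 and 4x + 4y = 120.
Solving simultaneously gives x = 29, y = 1.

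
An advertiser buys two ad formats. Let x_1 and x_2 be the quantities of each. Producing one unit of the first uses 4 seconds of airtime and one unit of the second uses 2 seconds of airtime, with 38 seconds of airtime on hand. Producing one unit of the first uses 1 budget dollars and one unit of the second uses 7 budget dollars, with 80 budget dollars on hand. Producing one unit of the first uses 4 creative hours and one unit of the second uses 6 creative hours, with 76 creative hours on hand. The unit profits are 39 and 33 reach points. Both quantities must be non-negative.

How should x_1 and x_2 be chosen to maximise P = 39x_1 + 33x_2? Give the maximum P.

Corner points and P = 39x_1 + 33x_2:
  (0, 0) → P = 0
  (0, 80/7) → P = 2640/7
  (19/2, 0) → P = 741/2
  (19/4, 19/2) → P = 1995/4
  (26/11, 122/11) → P = 5040/11

x_1 = 19/4, x_2 = 19/2, maximum P = 1995/4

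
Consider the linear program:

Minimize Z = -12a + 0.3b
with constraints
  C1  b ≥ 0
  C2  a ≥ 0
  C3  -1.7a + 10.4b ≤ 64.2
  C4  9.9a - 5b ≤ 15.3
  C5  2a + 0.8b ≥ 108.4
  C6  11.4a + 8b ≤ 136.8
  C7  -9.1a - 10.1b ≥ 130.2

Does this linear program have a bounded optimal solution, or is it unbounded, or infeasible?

infeasible

The boundaries 11.4a + 8b = 136.8 and -9.1a - 10.1b = 130.2 meet at (121164/2117, -136458/2117), but that point violates b ≥ 0. Every candidate vertex is excluded by some other constraint, so the feasible region is empty.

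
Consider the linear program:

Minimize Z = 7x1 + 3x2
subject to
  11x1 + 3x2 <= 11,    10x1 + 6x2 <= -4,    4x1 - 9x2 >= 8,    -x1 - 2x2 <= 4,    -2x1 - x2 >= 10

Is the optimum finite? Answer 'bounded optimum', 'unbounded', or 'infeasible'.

The boundaries 11x1 + 3x2 = 11 and -2x1 - x2 = 10 meet at (41/5, -132/5), but that point violates -x1 - 2x2 ≤ 4. Every candidate vertex is excluded by some other constraint, so the feasible region is empty.

infeasible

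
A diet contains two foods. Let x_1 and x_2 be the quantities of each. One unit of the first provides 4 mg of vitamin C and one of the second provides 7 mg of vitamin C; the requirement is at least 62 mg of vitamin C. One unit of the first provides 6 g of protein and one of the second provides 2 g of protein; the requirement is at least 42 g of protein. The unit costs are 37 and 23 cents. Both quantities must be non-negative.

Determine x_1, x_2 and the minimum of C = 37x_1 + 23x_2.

The feasible region is unbounded (it extends along (0, 1), (1, 0)), but C strictly increases along every unbounded feasible direction, so there is no improving ray and the minimum is attained at a vertex.

x_1 = 5, x_2 = 6, minimum C = 323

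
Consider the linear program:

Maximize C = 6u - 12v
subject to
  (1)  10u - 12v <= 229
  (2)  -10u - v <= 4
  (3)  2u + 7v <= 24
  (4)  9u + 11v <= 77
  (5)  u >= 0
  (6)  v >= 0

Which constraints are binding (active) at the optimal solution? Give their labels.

Vertices and C = 6u - 12v:
  (275/41, 62/41) → C = 906/41
  (0, 24/7) → C = -288/7
  (77/9, 0) → C = 154/3
  (0, 0) → C = 0

The maximum is at (77/9, 0). Substituting into each constraint, equality holds for (4) and (6); the remaining constraints have slack.

(4) and (6)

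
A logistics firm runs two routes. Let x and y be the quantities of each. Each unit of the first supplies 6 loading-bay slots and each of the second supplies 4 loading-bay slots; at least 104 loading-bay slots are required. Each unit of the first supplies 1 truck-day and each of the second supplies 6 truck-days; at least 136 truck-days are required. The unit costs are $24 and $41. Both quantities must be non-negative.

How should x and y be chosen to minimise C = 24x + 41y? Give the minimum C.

Extreme points and C = 24x + 41y:
  (0, 26) → C = 1066
  (136, 0) → C = 3264
  (5/2, 89/4) → C = 3889/4
The feasible region is unbounded (it extends along (0, 1), (1, 0)), but C strictly increases along every unbounded feasible direction, so there is no improving ray and the minimum is attained at a vertex.

x = 5/2, y = 89/4, minimum C = 3889/4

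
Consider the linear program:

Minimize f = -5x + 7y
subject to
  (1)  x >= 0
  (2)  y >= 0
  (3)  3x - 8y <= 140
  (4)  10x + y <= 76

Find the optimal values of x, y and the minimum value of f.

Vertices and f = -5x + 7y:
  (0, 0) → f = 0
  (0, 76) → f = 532
  (38/5, 0) → f = -38

The optimum lies where y = 0 and 10x + y = 76.
Solving simultaneously gives x = 38/5, y = 0.

x = 38/5, y = 0, minimum f = -38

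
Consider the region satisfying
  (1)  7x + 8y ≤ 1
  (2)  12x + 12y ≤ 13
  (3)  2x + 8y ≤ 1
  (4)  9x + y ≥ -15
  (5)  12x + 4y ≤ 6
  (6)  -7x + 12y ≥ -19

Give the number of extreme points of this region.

The feasible vertices (each the meet of two boundaries and inside every other half-plane) are:
  (0, 1/8)
  (11/17, -15/34)
  (-121/70, 39/70)
  (-7/5, -12/5)
  (37/43, -93/86)

5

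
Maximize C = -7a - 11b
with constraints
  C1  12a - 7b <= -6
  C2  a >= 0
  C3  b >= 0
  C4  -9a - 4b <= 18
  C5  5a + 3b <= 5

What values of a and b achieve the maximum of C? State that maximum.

Feasible corners and C = -7a - 11b:
  (0, 6/7) → C = -66/7
  (17/71, 90/71) → C = -1109/71
  (0, 5/3) → C = -55/3

At the optimal vertex, 12a - 7b = -6 and a = 0.
Solving simultaneously gives a = 0, b = 6/7.

a = 0, b = 6/7, maximum C = -66/7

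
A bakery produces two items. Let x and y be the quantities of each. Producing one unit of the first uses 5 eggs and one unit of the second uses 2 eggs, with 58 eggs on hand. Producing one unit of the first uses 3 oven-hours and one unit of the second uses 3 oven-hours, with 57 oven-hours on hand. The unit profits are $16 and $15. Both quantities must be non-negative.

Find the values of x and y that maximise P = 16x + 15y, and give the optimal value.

x = 20/3, y = 37/3, maximum P = 875/3

Extreme points and P = 16x + 15y:
  (0, 0) → P = 0
  (0, 19) → P = 285
  (58/5, 0) → P = 928/5
  (20/3, 37/3) → P = 875/3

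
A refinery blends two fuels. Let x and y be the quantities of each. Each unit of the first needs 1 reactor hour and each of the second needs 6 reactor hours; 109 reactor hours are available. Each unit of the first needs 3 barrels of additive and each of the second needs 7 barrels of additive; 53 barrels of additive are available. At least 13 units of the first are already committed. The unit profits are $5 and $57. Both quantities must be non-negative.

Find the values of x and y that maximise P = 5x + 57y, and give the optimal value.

Vertices and P = 5x + 57y:
  (53/3, 0) → P = 265/3
  (13, 0) → P = 65
  (13, 2) → P = 179

x = 13, y = 2, maximum P = 179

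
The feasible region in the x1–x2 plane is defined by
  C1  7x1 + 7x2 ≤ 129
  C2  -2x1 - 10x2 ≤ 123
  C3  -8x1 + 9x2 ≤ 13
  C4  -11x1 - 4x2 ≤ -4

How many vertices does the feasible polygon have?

4

The feasible vertices (each the meet of two boundaries and inside every other half-plane) are:
  (2151/56, -1119/56)
  (1070/119, 1123/119)
  (266/51, -1361/102)
  (-16/131, 175/131)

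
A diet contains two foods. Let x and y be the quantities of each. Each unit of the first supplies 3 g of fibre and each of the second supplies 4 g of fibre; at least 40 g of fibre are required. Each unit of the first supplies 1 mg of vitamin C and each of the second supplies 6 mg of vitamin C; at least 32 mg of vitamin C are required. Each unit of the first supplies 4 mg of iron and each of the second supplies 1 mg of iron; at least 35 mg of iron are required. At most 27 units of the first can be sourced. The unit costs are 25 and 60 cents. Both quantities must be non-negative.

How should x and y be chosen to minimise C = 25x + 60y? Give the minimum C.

The feasible region is unbounded (it extends along (0, 1)), but C strictly increases along every unbounded feasible direction, so there is no improving ray and the minimum is attained at a vertex.

The optimum lies where 3x + 4y = 40 and x + 6y = 32.
Solving simultaneously gives x = 8, y = 4.

x = 8, y = 4, minimum C = 440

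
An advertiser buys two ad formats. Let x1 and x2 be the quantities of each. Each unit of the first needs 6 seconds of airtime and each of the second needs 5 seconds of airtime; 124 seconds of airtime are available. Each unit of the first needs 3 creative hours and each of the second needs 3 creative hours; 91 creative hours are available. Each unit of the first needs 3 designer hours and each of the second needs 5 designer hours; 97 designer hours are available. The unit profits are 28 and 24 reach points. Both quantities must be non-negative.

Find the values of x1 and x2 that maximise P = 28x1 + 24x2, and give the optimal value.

x1 = 9, x2 = 14, maximum P = 588

Vertices and P = 28x1 + 24x2:
  (0, 0) → P = 0
  (0, 97/5) → P = 2328/5
  (62/3, 0) → P = 1736/3
  (9, 14) → P = 588

The optimum lies where 6x1 + 5x2 = 124 and 3x1 + 5x2 = 97.
Solving simultaneously gives x1 = 9, x2 = 14.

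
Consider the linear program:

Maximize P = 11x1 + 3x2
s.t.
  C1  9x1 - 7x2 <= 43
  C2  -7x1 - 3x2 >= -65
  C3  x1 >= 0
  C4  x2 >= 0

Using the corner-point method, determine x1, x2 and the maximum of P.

Extreme points and P = 11x1 + 3x2:
  (146/19, 71/19) → P = 1819/19
  (43/9, 0) → P = 473/9
  (0, 65/3) → P = 65
  (0, 0) → P = 0

x1 = 146/19, x2 = 71/19, maximum P = 1819/19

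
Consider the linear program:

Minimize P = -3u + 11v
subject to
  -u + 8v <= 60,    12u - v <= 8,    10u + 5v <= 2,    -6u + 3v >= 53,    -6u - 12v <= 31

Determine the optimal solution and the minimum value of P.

Extreme points and P = -3u + 11v:
  (-244/45, 307/45) → P = 4109/45
  (-242/15, 329/60) → P = 6523/60
  (-81/10, 22/15) → P = 1213/30

u = -81/10, v = 22/15, minimum P = 1213/30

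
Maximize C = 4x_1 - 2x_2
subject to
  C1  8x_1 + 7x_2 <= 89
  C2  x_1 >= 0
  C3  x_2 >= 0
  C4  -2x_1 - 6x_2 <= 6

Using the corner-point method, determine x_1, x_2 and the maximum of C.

x_1 = 89/8, x_2 = 0, maximum C = 89/2

At the optimal vertex, 8x_1 + 7x_2 = 89 and x_2 = 0.
Solving simultaneously gives x_1 = 89/8, x_2 = 0.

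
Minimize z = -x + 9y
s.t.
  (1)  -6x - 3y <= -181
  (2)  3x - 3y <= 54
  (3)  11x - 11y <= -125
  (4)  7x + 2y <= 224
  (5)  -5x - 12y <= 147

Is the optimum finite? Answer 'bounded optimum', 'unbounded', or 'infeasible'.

Feasible corners and z = -x + 9y:
  (1616/99, 2741/99) → z = 23053/99
  (246/11, 371/11) → z = 3093/11
The feasible region has finitely many vertices and no improving ray; the minimum is 23053/99 at (1616/99, 2741/99).

bounded optimum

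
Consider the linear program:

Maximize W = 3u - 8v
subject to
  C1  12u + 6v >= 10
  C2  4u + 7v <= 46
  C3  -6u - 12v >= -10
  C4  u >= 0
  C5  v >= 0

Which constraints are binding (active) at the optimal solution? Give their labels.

C3 and C5

Feasible corners and W = 3u - 8v:
  (5/9, 5/9) → W = -25/9
  (5/6, 0) → W = 5/2
  (5/3, 0) → W = 5

The maximum is at (5/3, 0). Substituting into each constraint, equality holds for C3 and C5; the remaining constraints have slack.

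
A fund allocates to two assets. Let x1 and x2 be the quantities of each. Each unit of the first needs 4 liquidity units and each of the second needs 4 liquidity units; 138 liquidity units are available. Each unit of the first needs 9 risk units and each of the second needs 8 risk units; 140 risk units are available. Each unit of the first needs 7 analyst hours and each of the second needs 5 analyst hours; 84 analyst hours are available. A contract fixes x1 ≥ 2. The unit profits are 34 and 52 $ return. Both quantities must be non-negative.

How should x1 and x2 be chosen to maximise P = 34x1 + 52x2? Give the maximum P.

x1 = 2, x2 = 14, maximum P = 796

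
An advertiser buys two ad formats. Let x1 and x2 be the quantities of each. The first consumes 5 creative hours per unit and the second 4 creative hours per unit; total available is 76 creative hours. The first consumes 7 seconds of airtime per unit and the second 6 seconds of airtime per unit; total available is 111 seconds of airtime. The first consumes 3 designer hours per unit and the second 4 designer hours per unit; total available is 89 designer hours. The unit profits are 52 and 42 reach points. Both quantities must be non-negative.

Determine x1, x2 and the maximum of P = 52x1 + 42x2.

Vertices and P = 52x1 + 42x2:
  (0, 0) → P = 0
  (0, 37/2) → P = 777
  (76/5, 0) → P = 3952/5
  (6, 23/2) → P = 795

x1 = 6, x2 = 23/2, maximum P = 795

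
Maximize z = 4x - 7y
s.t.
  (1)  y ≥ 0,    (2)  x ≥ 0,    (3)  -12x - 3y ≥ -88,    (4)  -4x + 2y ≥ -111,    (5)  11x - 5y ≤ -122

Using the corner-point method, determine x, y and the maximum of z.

The optimum lies where x = 0 and 11x - 5y = -122.
Solving simultaneously gives x = 0, y = 122/5.

x = 0, y = 122/5, maximum z = -854/5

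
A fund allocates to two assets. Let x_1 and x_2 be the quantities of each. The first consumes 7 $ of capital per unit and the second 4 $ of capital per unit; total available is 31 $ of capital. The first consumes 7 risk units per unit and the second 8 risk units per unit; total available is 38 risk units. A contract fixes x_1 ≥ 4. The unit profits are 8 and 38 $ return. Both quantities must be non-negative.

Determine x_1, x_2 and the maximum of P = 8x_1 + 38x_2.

Extreme points and P = 8x_1 + 38x_2:
  (31/7, 0) → P = 248/7
  (4, 0) → P = 32
  (4, 3/4) → P = 121/2

The optimum lies where 7x_1 + 4x_2 = 31 and x_1 = 4.
Solving simultaneously gives x_1 = 4, x_2 = 3/4.

x_1 = 4, x_2 = 3/4, maximum P = 121/2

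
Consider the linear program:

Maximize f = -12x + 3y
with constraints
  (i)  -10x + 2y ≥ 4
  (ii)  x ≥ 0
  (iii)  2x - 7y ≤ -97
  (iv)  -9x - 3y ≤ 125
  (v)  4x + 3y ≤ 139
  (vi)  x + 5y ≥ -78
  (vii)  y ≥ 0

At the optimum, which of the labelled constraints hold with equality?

Corner points and f = -12x + 3y:
  (83/33, 481/33) → f = 149/11
  (7, 37) → f = 27
  (0, 97/7) → f = 291/7
  (0, 139/3) → f = 139

The maximum is at (0, 139/3). Substituting into each constraint, equality holds for (ii) and (v); the remaining constraints have slack.

(ii) and (v)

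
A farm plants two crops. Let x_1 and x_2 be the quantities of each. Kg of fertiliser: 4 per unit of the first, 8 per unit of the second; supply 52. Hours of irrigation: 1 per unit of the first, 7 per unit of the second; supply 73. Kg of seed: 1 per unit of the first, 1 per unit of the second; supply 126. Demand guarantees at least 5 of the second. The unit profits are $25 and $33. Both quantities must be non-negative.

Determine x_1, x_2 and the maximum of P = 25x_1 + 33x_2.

x_1 = 3, x_2 = 5, maximum P = 240

Corner points and P = 25x_1 + 33x_2:
  (0, 13/2) → P = 429/2
  (0, 5) → P = 165
  (3, 5) → P = 240

The optimum lies where 4x_1 + 8x_2 = 52 and x_2 = 5.
Solving simultaneously gives x_1 = 3, x_2 = 5.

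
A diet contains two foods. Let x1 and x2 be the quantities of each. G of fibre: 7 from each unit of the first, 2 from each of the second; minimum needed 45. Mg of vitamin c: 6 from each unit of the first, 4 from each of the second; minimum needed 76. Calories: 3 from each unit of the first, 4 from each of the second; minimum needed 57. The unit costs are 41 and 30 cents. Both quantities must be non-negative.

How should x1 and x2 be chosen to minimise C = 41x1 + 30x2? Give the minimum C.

x1 = 19/3, x2 = 19/2, minimum C = 1634/3

Corner points and C = 41x1 + 30x2:
  (0, 45/2) → C = 675
  (19, 0) → C = 779
  (7/4, 131/8) → C = 563
  (19/3, 19/2) → C = 1634/3
The feasible region is unbounded (it extends along (0, 1), (1, 0)), but C strictly increases along every unbounded feasible direction, so there is no improving ray and the minimum is attained at a vertex.

The optimum lies where 6x1 + 4x2 = 76 and 3x1 + 4x2 = 57.
Solving simultaneously gives x1 = 19/3, x2 = 19/2.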